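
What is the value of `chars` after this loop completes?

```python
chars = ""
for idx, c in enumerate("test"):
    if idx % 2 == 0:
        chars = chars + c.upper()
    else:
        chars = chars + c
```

Uppercase even positions in 'test'
`chars` takes the values: "" → "T" → "Te" → "TeS" → "TeSt"

Answer: "TeSt"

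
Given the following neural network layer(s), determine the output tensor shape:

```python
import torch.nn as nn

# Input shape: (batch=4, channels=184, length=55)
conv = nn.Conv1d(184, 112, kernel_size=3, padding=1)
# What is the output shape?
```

Input: (4, 184, 55) -> Output: (4, 112, 55)

Answer: (4, 112, 55)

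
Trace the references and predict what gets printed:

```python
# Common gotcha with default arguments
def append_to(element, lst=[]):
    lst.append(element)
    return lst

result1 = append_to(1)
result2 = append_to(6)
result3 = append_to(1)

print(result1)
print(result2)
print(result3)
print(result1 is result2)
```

Key concept: mutable default argument gotcha.
Step by step:
`result1 = append_to(1)` → result1 = [1]
`result2 = append_to(6)` → result1 = [1, 6] (same object as result2); result2 = [1, 6] (same object as result1)
`result3 = append_to(1)` → result1 = [1, 6, 1] (same object as result2, result3); result2 = [1, 6, 1] (same object as result1, result3); result3 = [1, 6, 1] (same object as result1, result2)
`print(result1)` → prints [1, 6, 1]
`print(result2)` → prints [1, 6, 1]
`print(result3)` → prints [1, 6, 1]
`print(result1 is result2)` → prints True

Answer:
[1, 6, 1]
[1, 6, 1]
[1, 6, 1]
True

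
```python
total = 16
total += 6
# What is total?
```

Trace:
`total = 16` → total = 16
`total += 6` → total = 22
So total = 22

Answer: 22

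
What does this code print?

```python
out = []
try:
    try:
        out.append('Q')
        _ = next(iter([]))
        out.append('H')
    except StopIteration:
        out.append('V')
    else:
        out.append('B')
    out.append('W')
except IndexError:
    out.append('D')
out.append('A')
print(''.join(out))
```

Execution trace: 'Q' (inner try body) → 'V' (inner except StopIteration) → 'W' (try body, no exception) → 'A' (after the try/except). Output: QVWA

Answer: QVWA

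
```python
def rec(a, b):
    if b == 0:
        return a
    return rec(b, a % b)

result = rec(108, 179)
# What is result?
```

rec(108, 179) -> rec(179, 108) -> rec(108, 71) -> rec(71, 37) -> rec(37, 34) -> rec(34, 3) -> rec(3, 1) -> rec(1, 0) -> 1

Answer: 1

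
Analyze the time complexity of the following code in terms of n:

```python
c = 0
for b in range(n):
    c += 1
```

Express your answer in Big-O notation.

Each loop level contributes: n. Multiplying the contributions gives O(n).

Answer: O(n)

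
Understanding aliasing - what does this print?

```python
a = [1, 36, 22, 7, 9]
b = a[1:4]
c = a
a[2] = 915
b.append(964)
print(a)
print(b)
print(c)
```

Key concept: slice vs alias.
Step by step:
`a = [1, 36, 22, 7, 9]` → a = [1, 36, 22, 7, 9]
`b = a[1:4]` → b = [36, 22, 7]
`c = a` → c = [1, 36, 22, 7, 9] (same object as a)
`a[2] = 915` → a = [1, 36, 915, 7, 9] (same object as c); c = [1, 36, 915, 7, 9] (same object as a)
`b.append(964)` → b = [36, 22, 7, 964]
`print(a)` → prints [1, 36, 915, 7, 9]
`print(b)` → prints [36, 22, 7, 964]
`print(c)` → prints [1, 36, 915, 7, 9]

Answer:
[1, 36, 915, 7, 9]
[36, 22, 7, 964]
[1, 36, 915, 7, 9]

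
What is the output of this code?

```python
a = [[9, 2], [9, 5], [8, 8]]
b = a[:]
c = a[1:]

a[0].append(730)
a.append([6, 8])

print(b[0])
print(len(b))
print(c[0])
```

Key concept: slice with nested mutation.
Step by step:
`a = [[9, 2], [9, 5], [8, 8]]` → a = [[9, 2], [9, 5], [8, 8]]
`b = a[:]` → b = [[9, 2], [9, 5], [8, 8]]
`c = a[1:]` → c = [[9, 5], [8, 8]]
`a[0].append(730)` → a = [[9, 2, 730], [9, 5], [8, 8]]; b = [[9, 2, 730], [9, 5], [8, 8]]
`a.append([6, 8])` → a = [[9, 2, 730], [9, 5], [8, 8], [6, 8]]
`print(b[0])` → prints [9, 2, 730]
`print(len(b))` → prints 3
`print(c[0])` → prints [9, 5]

Answer:
[9, 2, 730]
3
[9, 5]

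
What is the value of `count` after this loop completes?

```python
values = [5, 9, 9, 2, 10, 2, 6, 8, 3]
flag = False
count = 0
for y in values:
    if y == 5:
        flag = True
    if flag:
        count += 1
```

Count elements after first 5 in [5, 9, 9, 2, 10, 2, 6, 8, 3]
`count` takes the values: 0 → 1 → 2 → 3 → 4 → 5 → 6 → 7 → 8 → 9

Answer: 9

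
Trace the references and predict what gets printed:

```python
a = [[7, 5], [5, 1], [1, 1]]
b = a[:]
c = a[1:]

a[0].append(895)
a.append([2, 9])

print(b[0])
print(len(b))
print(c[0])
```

Key concept: slice with nested mutation.
Step by step:
`a = [[7, 5], [5, 1], [1, 1]]` → a = [[7, 5], [5, 1], [1, 1]]
`b = a[:]` → b = [[7, 5], [5, 1], [1, 1]]
`c = a[1:]` → c = [[5, 1], [1, 1]]
`a[0].append(895)` → a = [[7, 5, 895], [5, 1], [1, 1]]; b = [[7, 5, 895], [5, 1], [1, 1]]
`a.append([2, 9])` → a = [[7, 5, 895], [5, 1], [1, 1], [2, 9]]
`print(b[0])` → prints [7, 5, 895]
`print(len(b))` → prints 3
`print(c[0])` → prints [5, 1]

Answer:
[7, 5, 895]
3
[5, 1]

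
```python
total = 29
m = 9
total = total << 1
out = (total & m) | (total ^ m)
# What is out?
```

Trace:
`total = 29` → total = 29
`m = 9` → m = 9
`total = total << 1` → total = 58
`out = (total & m) | (total ^ m)` → out = 59
So out = 59

Answer: 59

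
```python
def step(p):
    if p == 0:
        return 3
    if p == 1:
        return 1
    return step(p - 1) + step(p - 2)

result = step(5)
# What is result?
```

Build up from base cases: step(0)=3, step(1)=1, step(2)=4, step(3)=5, step(4)=9, step(5)=14

Answer: 14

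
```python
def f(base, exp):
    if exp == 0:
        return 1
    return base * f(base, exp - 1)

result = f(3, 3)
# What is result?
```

f(3, 3) = 3 * 3 * 3 = 27

Answer: 27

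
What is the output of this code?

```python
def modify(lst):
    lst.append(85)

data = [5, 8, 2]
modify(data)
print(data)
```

Key concept: function modifies passed list.
Step by step:
`data = [5, 8, 2]` → data = [5, 8, 2]
`modify(data)` → data = [5, 8, 2, 85]
`print(data)` → prints [5, 8, 2, 85]

Answer: [5, 8, 2, 85]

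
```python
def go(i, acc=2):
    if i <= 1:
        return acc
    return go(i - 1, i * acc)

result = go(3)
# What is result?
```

Accumulator trace (n, acc): (3, 2) -> (2, 6) -> (1, 12) -> return 12

Answer: 12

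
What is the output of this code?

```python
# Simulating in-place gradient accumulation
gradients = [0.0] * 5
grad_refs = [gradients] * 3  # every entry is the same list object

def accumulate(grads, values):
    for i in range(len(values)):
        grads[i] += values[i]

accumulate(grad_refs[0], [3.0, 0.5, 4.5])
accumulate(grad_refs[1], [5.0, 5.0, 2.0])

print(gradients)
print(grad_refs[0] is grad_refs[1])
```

Key concept: gradient accumulation aliasing.
Step by step:
`gradients = [0.0] * 5` → gradients = [0.0, 0.0, 0.0, 0.0, 0.0]
`grad_refs = [gradients] * 3` → grad_refs = [[0.0, 0.0, 0.0, 0.0, 0.0], [0.0, 0.0, 0.0, 0.0, 0.0], [0.0, 0.0, 0.0, 0.0, 0.0]]
`accumulate(grad_refs[0], [3.0, 0.5, 4.5])` → gradients = [3.0, 0.5, 4.5, 0.0, 0.0]; grad_refs = [[3.0, 0.5, 4.5, 0.0, 0.0], [3.0, 0.5, 4.5, 0.0, 0.0], [3.0, 0.5, 4.5, 0.0, 0.0]]
`accumulate(grad_refs[1], [5.0, 5.0, 2.0])` → gradients = [8.0, 5.5, 6.5, 0.0, 0.0]; grad_refs = [[8.0, 5.5, 6.5, 0.0, 0.0], [8.0, 5.5, 6.5, 0.0, 0.0], [8.0, 5.5, 6.5, 0.0, 0.0]]
`print(gradients)` → prints [8.0, 5.5, 6.5, 0.0, 0.0]
`print(grad_refs[0] is grad_refs[1])` → prints True

Answer:
[8.0, 5.5, 6.5, 0.0, 0.0]
True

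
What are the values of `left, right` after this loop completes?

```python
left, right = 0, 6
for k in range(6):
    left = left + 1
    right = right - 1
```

left goes 0→6, right goes 6→0
`left, right` takes the values: (0, 6) → (1, 6) → (1, 5) → (2, 5) → (2, 4) → (3, 4) → (3, 3) → (4, 3) → (4, 2) → (5, 2) → (5, 1) → (6, 1) → (6, 0)

Answer: 6, 0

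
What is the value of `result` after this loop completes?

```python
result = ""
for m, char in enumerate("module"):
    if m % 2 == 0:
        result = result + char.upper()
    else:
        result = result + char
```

Uppercase even positions in 'module'
`result` takes the values: "" → "M" → "Mo" → "MoD" → "MoDu" → "MoDuL" → "MoDuLe"

Answer: "MoDuLe"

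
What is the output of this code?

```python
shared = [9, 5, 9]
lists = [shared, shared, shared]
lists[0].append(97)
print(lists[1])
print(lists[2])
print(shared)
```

Key concept: list of same reference.
Step by step:
`shared = [9, 5, 9]` → shared = [9, 5, 9]
`lists = [shared, shared, shared]` → lists = [[9, 5, 9], [9, 5, 9], [9, 5, 9]]
`lists[0].append(97)` → shared = [9, 5, 9, 97]; lists = [[9, 5, 9, 97], [9, 5, 9, 97], [9, 5, 9, 97]]
`print(lists[1])` → prints [9, 5, 9, 97]
`print(lists[2])` → prints [9, 5, 9, 97]
`print(shared)` → prints [9, 5, 9, 97]

Answer:
[9, 5, 9, 97]
[9, 5, 9, 97]
[9, 5, 9, 97]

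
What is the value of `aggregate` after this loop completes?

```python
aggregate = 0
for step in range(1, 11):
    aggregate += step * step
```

Sum of squares 1² to 10² = 385
`aggregate` takes the values: 0 → 1 → 5 → 14 → 30 → 55 → 91 → 140 → 204 → 285 → 385

Answer: 385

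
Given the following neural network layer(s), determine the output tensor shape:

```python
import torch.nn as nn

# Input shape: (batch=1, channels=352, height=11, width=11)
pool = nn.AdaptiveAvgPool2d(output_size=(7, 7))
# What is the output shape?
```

Input: (1, 352, 11, 11) -> Output: (1, 352, 7, 7)

Answer: (1, 352, 7, 7)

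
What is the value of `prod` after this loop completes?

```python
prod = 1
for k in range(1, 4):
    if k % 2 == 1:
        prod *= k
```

Product of odd numbers 1 to 3
`prod` takes the values: 1 → 3

Answer: 3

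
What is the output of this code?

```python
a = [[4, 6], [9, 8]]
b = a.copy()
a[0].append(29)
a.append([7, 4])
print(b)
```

Key concept: shallow copy with nested lists.
Step by step:
`a = [[4, 6], [9, 8]]` → a = [[4, 6], [9, 8]]
`b = a.copy()` → b = [[4, 6], [9, 8]]
`a[0].append(29)` → a = [[4, 6, 29], [9, 8]]; b = [[4, 6, 29], [9, 8]]
`a.append([7, 4])` → a = [[4, 6, 29], [9, 8], [7, 4]]
`print(b)` → prints [[4, 6, 29], [9, 8]]

Answer: [[4, 6, 29], [9, 8]]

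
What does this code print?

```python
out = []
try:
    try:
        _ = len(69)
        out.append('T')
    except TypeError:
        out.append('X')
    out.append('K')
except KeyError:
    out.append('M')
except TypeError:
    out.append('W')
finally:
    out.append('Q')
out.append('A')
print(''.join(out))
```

Execution trace: 'X' (inner except TypeError) → 'K' (try body, no exception) → 'Q' (finally) → 'A' (after the try/except). Output: XKQA

Answer: XKQA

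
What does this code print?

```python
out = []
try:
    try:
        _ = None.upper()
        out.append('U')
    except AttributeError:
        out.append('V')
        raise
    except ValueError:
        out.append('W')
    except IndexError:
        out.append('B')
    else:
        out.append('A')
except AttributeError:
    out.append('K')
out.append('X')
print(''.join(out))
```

Execution trace: 'V' (inner except AttributeError) → 'K' (outer except AttributeError) → 'X' (after the try/except). Output: VKX

Answer: VKX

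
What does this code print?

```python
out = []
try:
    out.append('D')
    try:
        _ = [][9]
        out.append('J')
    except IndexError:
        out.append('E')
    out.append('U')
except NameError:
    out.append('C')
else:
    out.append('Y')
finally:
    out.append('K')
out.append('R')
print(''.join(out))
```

Execution trace: 'D' (try body) → 'E' (inner except IndexError) → 'U' (try body, no exception) → 'Y' (else) → 'K' (finally) → 'R' (after the try/except). Output: DEUYKR

Answer: DEUYKR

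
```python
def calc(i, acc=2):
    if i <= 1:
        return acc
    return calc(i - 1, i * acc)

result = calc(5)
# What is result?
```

Accumulator trace (n, acc): (5, 2) -> (4, 10) -> (3, 40) -> (2, 120) -> (1, 240) -> return 240

Answer: 240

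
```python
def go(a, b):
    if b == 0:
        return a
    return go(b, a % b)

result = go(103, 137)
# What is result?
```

go(103, 137) -> go(137, 103) -> go(103, 34) -> go(34, 1) -> go(1, 0) -> 1

Answer: 1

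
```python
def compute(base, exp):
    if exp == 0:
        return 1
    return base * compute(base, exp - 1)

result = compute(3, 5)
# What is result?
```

compute(3, 5) = 3 * 3 * 3 * 3 * 3 = 243

Answer: 243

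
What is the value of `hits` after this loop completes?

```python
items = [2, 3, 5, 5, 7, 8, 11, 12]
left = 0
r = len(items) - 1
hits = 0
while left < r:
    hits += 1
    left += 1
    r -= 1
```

Iterations until pointers meet (list length 8)
`hits` takes the values: 0 → 1 → 2 → 3 → 4

Answer: 4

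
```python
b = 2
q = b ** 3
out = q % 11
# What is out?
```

Trace:
`b = 2` → b = 2
`q = b ** 3` → q = 8
`out = q % 11` → out = 8
So out = 8

Answer: 8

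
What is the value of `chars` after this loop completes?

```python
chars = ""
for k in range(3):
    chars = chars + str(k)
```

Concatenate digits 0 to 2
`chars` takes the values: "" → "0" → "01" → "012"

Answer: "012"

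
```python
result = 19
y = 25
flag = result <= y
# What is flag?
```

Trace:
`result = 19` → result = 19
`y = 25` → y = 25
`flag = result <= y` → flag = True
So flag = True

Answer: True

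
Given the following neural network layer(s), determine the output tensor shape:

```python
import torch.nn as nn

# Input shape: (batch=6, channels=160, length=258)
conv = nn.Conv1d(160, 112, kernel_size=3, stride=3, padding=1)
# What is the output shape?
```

Input: (6, 160, 258) -> Output: (6, 112, 86)

Answer: (6, 112, 86)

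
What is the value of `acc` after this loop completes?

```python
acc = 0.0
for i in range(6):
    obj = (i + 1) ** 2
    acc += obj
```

Sum of squared losses 1² + 2² + ... + 6²
`acc` takes the values: 0.0 → 1.0 → 5.0 → 14.0 → 30.0 → 55.0 → 91.0

Answer: 91.0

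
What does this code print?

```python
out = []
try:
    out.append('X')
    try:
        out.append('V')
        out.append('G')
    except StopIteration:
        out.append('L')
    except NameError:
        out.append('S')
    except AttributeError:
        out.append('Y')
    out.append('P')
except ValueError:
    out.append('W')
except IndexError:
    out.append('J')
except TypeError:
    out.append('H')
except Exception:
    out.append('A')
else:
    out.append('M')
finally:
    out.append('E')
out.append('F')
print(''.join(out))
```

Execution trace: 'X' (try body) → 'V' (inner try body) → 'G' (inner try body, no exception) → 'P' (try body, no exception) → 'M' (else) → 'E' (finally) → 'F' (after the try/except). Output: XVGPMEF

Answer: XVGPMEF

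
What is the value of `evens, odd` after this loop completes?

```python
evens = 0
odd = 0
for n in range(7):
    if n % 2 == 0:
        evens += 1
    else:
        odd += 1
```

Count evens and odds in range(7)
`evens, odd` takes the values: (0, 0) → (1, 0) → (1, 1) → (2, 1) → (2, 2) → (3, 2) → (3, 3) → (4, 3)

Answer: 4, 3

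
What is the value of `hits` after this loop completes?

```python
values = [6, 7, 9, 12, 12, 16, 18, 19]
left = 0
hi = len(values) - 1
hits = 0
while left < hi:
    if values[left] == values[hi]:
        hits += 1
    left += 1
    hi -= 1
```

Count matching pairs from ends
`hits` takes the values: 0 → 1

Answer: 1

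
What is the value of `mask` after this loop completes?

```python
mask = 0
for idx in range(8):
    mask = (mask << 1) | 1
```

Build 8 consecutive 1-bits: 0b11111111
`mask` takes the values: 0 → 1 → 3 → 7 → 15 → 31 → 63 → 127 → 255

Answer: 255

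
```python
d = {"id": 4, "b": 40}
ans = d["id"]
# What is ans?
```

Trace:
`d = {"id": 4, "b": 40}` → d = {'id': 4, 'b': 40}
`ans = d["id"]` → ans = 4
So ans = 4

Answer: 4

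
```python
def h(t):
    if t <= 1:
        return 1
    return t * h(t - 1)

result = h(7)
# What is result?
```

h(7) = 7 * 6 * 5 * 4 * 3 * 2 * 1 = 5040

Answer: 5040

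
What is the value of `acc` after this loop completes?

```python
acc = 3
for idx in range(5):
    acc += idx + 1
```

Start at 3, add 1 to 5 = 18
`acc` takes the values: 3 → 4 → 6 → 9 → 13 → 18

Answer: 18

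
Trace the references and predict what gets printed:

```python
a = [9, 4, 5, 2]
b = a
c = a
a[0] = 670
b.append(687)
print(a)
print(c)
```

Key concept: multiple aliases.
Step by step:
`a = [9, 4, 5, 2]` → a = [9, 4, 5, 2]
`b = a` → b = [9, 4, 5, 2] (same object as a)
`c = a` → c = [9, 4, 5, 2] (same object as a, b)
`a[0] = 670` → a = [670, 4, 5, 2] (same object as b, c); b = [670, 4, 5, 2] (same object as a, c); c = [670, 4, 5, 2] (same object as a, b)
`b.append(687)` → a = [670, 4, 5, 2, 687] (same object as b, c); b = [670, 4, 5, 2, 687] (same object as a, c); c = [670, 4, 5, 2, 687] (same object as a, b)
`print(a)` → prints [670, 4, 5, 2, 687]
`print(c)` → prints [670, 4, 5, 2, 687]

Answer:
[670, 4, 5, 2, 687]
[670, 4, 5, 2, 687]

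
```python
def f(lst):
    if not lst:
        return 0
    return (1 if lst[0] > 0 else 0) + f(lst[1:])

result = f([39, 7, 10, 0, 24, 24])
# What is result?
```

Count of positive elements in [39, 7, 10, 0, 24, 24] = 5

Answer: 5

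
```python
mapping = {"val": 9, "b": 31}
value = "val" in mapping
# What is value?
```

Trace:
`mapping = {"val": 9, "b": 31}` → mapping = {'val': 9, 'b': 31}
`value = "val" in mapping` → value = True
So value = True

Answer: True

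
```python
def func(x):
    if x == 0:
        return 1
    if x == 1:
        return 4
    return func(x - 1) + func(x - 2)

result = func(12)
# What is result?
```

Build up from base cases: func(0)=1, func(1)=4, func(2)=5, func(3)=9, func(4)=14, func(5)=23, func(6)=37, ..., func(12)=665

Answer: 665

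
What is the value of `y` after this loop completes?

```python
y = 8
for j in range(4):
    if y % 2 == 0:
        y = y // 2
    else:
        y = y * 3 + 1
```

Collatz-style transformation from 8
`y` takes the values: 8 → 4 → 2 → 1 → 4

Answer: 4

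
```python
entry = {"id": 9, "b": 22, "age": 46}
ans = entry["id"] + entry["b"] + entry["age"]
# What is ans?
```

Trace:
`entry = {"id": 9, "b": 22, "age": 46}` → entry = {'id': 9, 'b': 22, 'age': 46}
`ans = entry["id"] + entry["b"] + entry["age"]` → ans = 77
So ans = 77

Answer: 77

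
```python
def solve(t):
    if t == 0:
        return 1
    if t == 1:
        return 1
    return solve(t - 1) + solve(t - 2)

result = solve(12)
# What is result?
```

Build up from base cases: solve(0)=1, solve(1)=1, solve(2)=2, solve(3)=3, solve(4)=5, solve(5)=8, solve(6)=13, ..., solve(12)=233

Answer: 233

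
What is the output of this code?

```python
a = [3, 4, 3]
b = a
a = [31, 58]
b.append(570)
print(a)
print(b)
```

Key concept: rebinding vs mutation: a is rebound to a new list, b still points at the original.
Step by step:
`a = [3, 4, 3]` → a = [3, 4, 3]
`b = a` → b = [3, 4, 3] (same object as a)
`a = [31, 58]` → a = [31, 58]
`b.append(570)` → b = [3, 4, 3, 570]
`print(a)` → prints [31, 58]
`print(b)` → prints [3, 4, 3, 570]

Answer:
[31, 58]
[3, 4, 3, 570]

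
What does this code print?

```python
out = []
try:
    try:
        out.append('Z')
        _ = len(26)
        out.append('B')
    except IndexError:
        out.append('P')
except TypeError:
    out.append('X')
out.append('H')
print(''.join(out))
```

Execution trace: 'Z' (try body) → 'X' (outer except TypeError) → 'H' (after the try/except). Output: ZXH

Answer: ZXH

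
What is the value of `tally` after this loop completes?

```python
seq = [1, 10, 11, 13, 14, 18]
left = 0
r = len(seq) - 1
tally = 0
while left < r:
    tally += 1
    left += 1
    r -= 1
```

Iterations until pointers meet (list length 6)
`tally` takes the values: 0 → 1 → 2 → 3

Answer: 3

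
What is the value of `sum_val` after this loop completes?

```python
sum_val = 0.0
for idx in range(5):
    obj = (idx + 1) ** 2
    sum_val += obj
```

Sum of squared losses 1² + 2² + ... + 5²
`sum_val` takes the values: 0.0 → 1.0 → 5.0 → 14.0 → 30.0 → 55.0

Answer: 55.0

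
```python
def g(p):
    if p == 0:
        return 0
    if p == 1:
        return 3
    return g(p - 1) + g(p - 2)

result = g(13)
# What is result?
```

Build up from base cases: g(0)=0, g(1)=3, g(2)=3, g(3)=6, g(4)=9, g(5)=15, g(6)=24, ..., g(13)=699

Answer: 699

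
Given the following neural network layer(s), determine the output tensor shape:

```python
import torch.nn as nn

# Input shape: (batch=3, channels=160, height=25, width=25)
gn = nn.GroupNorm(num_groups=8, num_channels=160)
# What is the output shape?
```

Input: (3, 160, 25, 25) -> Output: (3, 160, 25, 25)

Answer: (3, 160, 25, 25)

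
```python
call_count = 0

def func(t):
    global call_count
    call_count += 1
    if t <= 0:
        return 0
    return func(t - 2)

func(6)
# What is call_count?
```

Linear recursion stepping by 2: 4 calls from t=6 down to ≤0.

Answer: 4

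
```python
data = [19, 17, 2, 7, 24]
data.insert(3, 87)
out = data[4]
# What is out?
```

Trace:
`data = [19, 17, 2, 7, 24]` → data = [19, 17, 2, 7, 24]
`data.insert(3, 87)` → data = [19, 17, 2, 87, 7, 24]
`out = data[4]` → out = 7
So out = 7

Answer: 7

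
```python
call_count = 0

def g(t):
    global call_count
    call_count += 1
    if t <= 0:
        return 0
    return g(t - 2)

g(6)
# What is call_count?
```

Linear recursion stepping by 2: 4 calls from t=6 down to ≤0.

Answer: 4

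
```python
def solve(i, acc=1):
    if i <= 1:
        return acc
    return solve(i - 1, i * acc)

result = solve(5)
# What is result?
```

Accumulator trace (n, acc): (5, 1) -> (4, 5) -> (3, 20) -> (2, 60) -> (1, 120) -> return 120

Answer: 120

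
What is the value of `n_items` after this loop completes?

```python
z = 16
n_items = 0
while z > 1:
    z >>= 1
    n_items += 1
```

Count right shifts until 1
`n_items` takes the values: 0 → 1 → 2 → 3 → 4

Answer: 4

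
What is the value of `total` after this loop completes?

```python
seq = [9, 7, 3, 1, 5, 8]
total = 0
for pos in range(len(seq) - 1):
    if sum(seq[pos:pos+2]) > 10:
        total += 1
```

Count windows with sum > 10
`total` takes the values: 0 → 1 → 2

Answer: 2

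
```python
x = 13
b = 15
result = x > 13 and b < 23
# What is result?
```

Trace:
`x = 13` → x = 13
`b = 15` → b = 15
`result = x > 13 and b < 23` → result = False
So result = False

Answer: False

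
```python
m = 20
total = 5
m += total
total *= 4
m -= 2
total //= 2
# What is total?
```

Trace:
`m = 20` → m = 20
`total = 5` → total = 5
`m += total` → m = 25
`total *= 4` → total = 20
`m -= 2` → m = 23
`total //= 2` → total = 10
So total = 10

Answer: 10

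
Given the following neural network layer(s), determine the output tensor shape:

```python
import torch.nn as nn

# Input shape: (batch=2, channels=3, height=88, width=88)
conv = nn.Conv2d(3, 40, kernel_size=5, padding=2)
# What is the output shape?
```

Input: (2, 3, 88, 88) -> Output: (2, 40, 88, 88)

Answer: (2, 40, 88, 88)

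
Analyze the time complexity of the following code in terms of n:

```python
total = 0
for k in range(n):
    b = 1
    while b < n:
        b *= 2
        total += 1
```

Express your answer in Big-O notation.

Each loop level contributes: n × log n. Multiplying the contributions gives O(n log n).

Answer: O(n log n)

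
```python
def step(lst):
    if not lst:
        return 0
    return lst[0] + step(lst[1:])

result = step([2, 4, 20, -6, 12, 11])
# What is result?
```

2 + 4 + 20 + (-6) + 12 + 11 + 0 = 43

Answer: 43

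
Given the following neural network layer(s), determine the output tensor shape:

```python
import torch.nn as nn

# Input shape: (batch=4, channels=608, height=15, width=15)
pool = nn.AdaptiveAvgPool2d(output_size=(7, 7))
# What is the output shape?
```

Input: (4, 608, 15, 15) -> Output: (4, 608, 7, 7)

Answer: (4, 608, 7, 7)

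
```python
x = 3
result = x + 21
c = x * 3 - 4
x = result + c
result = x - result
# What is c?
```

Trace:
`x = 3` → x = 3
`result = x + 21` → result = 24
`c = x * 3 - 4` → c = 5
`x = result + c` → x = 29
`result = x - result` → result = 5
So c = 5

Answer: 5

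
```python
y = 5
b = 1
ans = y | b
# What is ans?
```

Trace:
`y = 5` → y = 5
`b = 1` → b = 1
`ans = y | b` → ans = 5
So ans = 5

Answer: 5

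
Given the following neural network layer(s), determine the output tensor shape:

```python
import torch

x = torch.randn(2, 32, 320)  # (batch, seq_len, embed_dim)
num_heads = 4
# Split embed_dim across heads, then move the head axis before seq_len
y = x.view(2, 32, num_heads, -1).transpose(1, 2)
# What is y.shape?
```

Input: (2, 32, 320) -> head_dim = 320 // 4 = 80; after view: (2, 32, 4, 80) -> after transpose(1, 2): (2, 4, 32, 80) -> Output: (2, 4, 32, 80)

Answer: (2, 4, 32, 80)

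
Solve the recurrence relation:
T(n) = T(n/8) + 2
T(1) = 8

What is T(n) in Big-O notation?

Each step divides n by 8 and adds 2. After log_8(n) steps we reach T(1)=8. So T(n) = 2·log_8(n) + 8 = O(log n).

Answer: O(log n)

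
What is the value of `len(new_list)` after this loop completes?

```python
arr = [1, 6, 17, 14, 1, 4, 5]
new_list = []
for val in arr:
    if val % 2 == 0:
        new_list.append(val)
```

Count even numbers in [1, 6, 17, 14, 1, 4, 5]
`new_list` takes the values: [] → [6] → [6, 14] → [6, 14, 4]
So `len(new_list)` = 3

Answer: 3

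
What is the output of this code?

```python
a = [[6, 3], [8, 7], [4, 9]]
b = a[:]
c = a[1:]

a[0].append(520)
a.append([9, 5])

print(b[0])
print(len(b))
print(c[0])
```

Key concept: slice with nested mutation.
Step by step:
`a = [[6, 3], [8, 7], [4, 9]]` → a = [[6, 3], [8, 7], [4, 9]]
`b = a[:]` → b = [[6, 3], [8, 7], [4, 9]]
`c = a[1:]` → c = [[8, 7], [4, 9]]
`a[0].append(520)` → a = [[6, 3, 520], [8, 7], [4, 9]]; b = [[6, 3, 520], [8, 7], [4, 9]]
`a.append([9, 5])` → a = [[6, 3, 520], [8, 7], [4, 9], [9, 5]]
`print(b[0])` → prints [6, 3, 520]
`print(len(b))` → prints 3
`print(c[0])` → prints [8, 7]

Answer:
[6, 3, 520]
3
[8, 7]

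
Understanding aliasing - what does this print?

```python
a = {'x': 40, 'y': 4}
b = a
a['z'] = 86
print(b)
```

Key concept: dict aliasing.
Step by step:
`a = {'x': 40, 'y': 4}` → a = {'x': 40, 'y': 4}
`b = a` → b = {'x': 40, 'y': 4} (same object as a)
`a['z'] = 86` → a = {'x': 40, 'y': 4, 'z': 86} (same object as b); b = {'x': 40, 'y': 4, 'z': 86} (same object as a)
`print(b)` → prints {'x': 40, 'y': 4, 'z': 86}

Answer: {'x': 40, 'y': 4, 'z': 86}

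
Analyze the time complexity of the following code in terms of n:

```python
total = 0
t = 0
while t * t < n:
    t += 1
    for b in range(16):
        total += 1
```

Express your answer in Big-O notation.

Each loop level contributes: √n × 1. Multiplying the contributions gives O(√n).

Answer: O(√n)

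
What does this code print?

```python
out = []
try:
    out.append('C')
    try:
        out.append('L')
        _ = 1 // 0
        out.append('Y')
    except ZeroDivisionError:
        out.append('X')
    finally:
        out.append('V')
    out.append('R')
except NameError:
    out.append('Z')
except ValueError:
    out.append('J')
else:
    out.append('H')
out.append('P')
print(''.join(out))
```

Execution trace: 'C' (try body) → 'L' (inner try body) → 'X' (inner except ZeroDivisionError) → 'V' (inner finally) → 'R' (try body, no exception) → 'H' (else) → 'P' (after the try/except). Output: CLXVRHP

Answer: CLXVRHP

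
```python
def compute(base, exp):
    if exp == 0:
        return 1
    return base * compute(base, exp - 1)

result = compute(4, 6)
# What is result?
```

compute(4, 6) = 4 * 4 * 4 * 4 * 4 * 4 = 4096

Answer: 4096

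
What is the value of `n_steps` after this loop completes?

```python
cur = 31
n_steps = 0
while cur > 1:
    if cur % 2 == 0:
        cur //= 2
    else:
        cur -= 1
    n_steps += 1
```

Steps to reduce 31 to 1
`n_steps` takes the values: 0 → 1 → 2 → 3 → 4 → 5 → 6 → 7 → 8

Answer: 8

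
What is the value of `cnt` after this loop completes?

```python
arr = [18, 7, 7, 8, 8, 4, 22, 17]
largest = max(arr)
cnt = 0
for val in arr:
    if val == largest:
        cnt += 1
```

Count of max value 22 in [18, 7, 7, 8, 8, 4, 22, 17]
`cnt` takes the values: 0 → 1

Answer: 1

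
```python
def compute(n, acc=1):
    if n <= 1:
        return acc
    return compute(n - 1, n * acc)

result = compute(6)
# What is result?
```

Accumulator trace (n, acc): (6, 1) -> (5, 6) -> (4, 30) -> (3, 120) -> (2, 360) -> (1, 720) -> return 720

Answer: 720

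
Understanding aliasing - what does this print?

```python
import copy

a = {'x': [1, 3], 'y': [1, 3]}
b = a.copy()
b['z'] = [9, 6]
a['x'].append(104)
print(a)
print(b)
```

Key concept: shallow copy of dict with mutable values.
Step by step:
`a = {'x': [1, 3], 'y': [1, 3]}` → a = {'x': [1, 3], 'y': [1, 3]}
`b = a.copy()` → b = {'x': [1, 3], 'y': [1, 3]}
`b['z'] = [9, 6]` → b = {'x': [1, 3], 'y': [1, 3], 'z': [9, 6]}
`a['x'].append(104)` → a = {'x': [1, 3, 104], 'y': [1, 3]}; b = {'x': [1, 3, 104], 'y': [1, 3], 'z': [9, 6]}
`print(a)` → prints {'x': [1, 3, 104], 'y': [1, 3]}
`print(b)` → prints {'x': [1, 3, 104], 'y': [1, 3], 'z': [9, 6]}

Answer:
{'x': [1, 3, 104], 'y': [1, 3]}
{'x': [1, 3, 104], 'y': [1, 3], 'z': [9, 6]}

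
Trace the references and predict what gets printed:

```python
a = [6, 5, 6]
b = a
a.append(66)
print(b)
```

Key concept: basic list aliasing.
Step by step:
`a = [6, 5, 6]` → a = [6, 5, 6]
`b = a` → b = [6, 5, 6] (same object as a)
`a.append(66)` → a = [6, 5, 6, 66] (same object as b); b = [6, 5, 6, 66] (same object as a)
`print(b)` → prints [6, 5, 6, 66]

Answer: [6, 5, 6, 66]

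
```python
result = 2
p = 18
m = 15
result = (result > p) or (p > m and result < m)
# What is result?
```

Trace:
`result = 2` → result = 2
`p = 18` → p = 18
`m = 15` → m = 15
`result = (result > p) or (p > m and result < m)` → result = True
So result = True

Answer: True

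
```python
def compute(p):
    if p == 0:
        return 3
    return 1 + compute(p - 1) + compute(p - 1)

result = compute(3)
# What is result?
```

compute(p) = 1 + 2·compute(p-1), compute(0)=3. Closed form: (3+1)·2^3 - 1 = 31.

Answer: 31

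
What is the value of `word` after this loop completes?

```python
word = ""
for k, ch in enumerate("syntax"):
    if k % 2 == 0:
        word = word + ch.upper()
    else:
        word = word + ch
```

Uppercase even positions in 'syntax'
`word` takes the values: "" → "S" → "Sy" → "SyN" → "SyNt" → "SyNtA" → "SyNtAx"

Answer: "SyNtAx"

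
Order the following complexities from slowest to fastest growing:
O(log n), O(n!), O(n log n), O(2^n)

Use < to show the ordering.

Ordered by growth rate: O(log n) < O(n log n) < O(2^n) < O(n!)

Answer: O(log n) < O(n log n) < O(2^n) < O(n!)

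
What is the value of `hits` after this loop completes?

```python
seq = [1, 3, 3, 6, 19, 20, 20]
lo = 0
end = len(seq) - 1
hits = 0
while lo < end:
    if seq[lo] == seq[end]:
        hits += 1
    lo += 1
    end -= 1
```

Count matching pairs from ends
`hits` takes the values: 0

Answer: 0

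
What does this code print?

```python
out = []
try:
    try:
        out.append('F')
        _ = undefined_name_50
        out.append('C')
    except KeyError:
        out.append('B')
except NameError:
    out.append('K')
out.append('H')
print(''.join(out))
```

Execution trace: 'F' (try body) → 'K' (outer except NameError) → 'H' (after the try/except). Output: FKH

Answer: FKH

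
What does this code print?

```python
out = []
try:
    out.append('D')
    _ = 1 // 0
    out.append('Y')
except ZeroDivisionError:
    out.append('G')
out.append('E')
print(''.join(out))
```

Execution trace: 'D' (try body) → 'G' (except ZeroDivisionError) → 'E' (after the try/except). Output: DGE

Answer: DGE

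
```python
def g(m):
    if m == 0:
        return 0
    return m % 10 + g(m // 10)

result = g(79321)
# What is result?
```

Sum of digits of 79321: 1 + 2 + 3 + 9 + 7 = 22

Answer: 22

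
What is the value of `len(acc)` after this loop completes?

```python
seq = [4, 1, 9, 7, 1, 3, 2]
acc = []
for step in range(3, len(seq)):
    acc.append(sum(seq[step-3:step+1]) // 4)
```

Number of 4-element averages
`acc` takes the values: [] → [5] → [5, 4] → [5, 4, 5] → [5, 4, 5, 3]
So `len(acc)` = 4

Answer: 4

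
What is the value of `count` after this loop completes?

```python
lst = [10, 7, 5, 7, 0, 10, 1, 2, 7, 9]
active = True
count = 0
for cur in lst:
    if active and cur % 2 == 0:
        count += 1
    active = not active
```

Count even values at even positions
`count` takes the values: 0 → 1 → 2

Answer: 2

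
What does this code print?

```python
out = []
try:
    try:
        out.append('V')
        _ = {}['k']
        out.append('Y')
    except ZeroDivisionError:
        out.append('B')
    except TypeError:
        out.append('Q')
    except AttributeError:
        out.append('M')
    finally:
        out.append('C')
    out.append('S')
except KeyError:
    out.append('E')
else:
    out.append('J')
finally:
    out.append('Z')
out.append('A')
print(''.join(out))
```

Execution trace: 'V' (inner try body) → 'C' (inner finally) → 'E' (except KeyError) → 'Z' (finally) → 'A' (after the try/except). Output: VCEZA

Answer: VCEZA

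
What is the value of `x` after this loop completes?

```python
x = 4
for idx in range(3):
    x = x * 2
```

Multiply by 2, 3 times: 4 * 2^3 = 32
`x` takes the values: 4 → 8 → 16 → 32

Answer: 32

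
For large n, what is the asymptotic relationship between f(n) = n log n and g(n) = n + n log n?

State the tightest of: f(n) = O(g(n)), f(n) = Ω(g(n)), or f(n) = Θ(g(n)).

n log n vs n + n log n: f(n) = Θ(g(n)) — they are asymptotically equivalent (the n term is dominated).

Answer: f(n) = Θ(g(n)) — they are asymptotically equivalent (the n term is dominated).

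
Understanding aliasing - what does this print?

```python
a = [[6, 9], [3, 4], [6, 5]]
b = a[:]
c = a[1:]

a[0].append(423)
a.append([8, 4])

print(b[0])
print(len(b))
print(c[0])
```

Key concept: slice with nested mutation.
Step by step:
`a = [[6, 9], [3, 4], [6, 5]]` → a = [[6, 9], [3, 4], [6, 5]]
`b = a[:]` → b = [[6, 9], [3, 4], [6, 5]]
`c = a[1:]` → c = [[3, 4], [6, 5]]
`a[0].append(423)` → a = [[6, 9, 423], [3, 4], [6, 5]]; b = [[6, 9, 423], [3, 4], [6, 5]]
`a.append([8, 4])` → a = [[6, 9, 423], [3, 4], [6, 5], [8, 4]]
`print(b[0])` → prints [6, 9, 423]
`print(len(b))` → prints 3
`print(c[0])` → prints [3, 4]

Answer:
[6, 9, 423]
3
[3, 4]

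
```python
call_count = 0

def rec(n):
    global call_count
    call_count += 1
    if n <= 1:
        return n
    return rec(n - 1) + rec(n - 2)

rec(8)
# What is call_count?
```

Calls(n) = 1 + Calls(n-1) + Calls(n-2); Calls(0)=Calls(1)=1. For n=8 this gives 67.

Answer: 67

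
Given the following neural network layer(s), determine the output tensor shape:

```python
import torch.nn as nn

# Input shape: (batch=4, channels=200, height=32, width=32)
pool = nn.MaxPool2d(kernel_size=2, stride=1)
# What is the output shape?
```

Input: (4, 200, 32, 32) -> Output: (4, 200, 31, 31)

Answer: (4, 200, 31, 31)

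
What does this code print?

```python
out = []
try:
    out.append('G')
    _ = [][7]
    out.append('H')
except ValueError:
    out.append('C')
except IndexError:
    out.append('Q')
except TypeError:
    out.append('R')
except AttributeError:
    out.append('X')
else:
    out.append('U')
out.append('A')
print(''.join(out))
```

Execution trace: 'G' (try body) → 'Q' (except IndexError) → 'A' (after the try/except). Output: GQA

Answer: GQA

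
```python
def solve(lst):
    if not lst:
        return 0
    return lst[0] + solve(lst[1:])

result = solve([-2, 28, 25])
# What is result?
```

(-2) + 28 + 25 + 0 = 51

Answer: 51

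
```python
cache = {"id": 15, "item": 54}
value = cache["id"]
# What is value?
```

Trace:
`cache = {"id": 15, "item": 54}` → cache = {'id': 15, 'item': 54}
`value = cache["id"]` → value = 15
So value = 15

Answer: 15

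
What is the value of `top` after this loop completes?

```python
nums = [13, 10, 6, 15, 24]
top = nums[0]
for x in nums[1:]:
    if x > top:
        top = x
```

Maximum of [13, 10, 6, 15, 24]
`top` takes the values: 13 → 15 → 24

Answer: 24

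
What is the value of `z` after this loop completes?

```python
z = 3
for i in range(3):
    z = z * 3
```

Multiply by 3, 3 times: 3 * 3^3 = 81
`z` takes the values: 3 → 9 → 27 → 81

Answer: 81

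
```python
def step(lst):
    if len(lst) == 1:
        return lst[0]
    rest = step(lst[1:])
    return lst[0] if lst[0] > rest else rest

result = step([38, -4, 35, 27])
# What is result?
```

Recursive max over [38, -4, 35, 27] = 38

Answer: 38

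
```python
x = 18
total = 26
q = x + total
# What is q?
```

Trace:
`x = 18` → x = 18
`total = 26` → total = 26
`q = x + total` → q = 44
So q = 44

Answer: 44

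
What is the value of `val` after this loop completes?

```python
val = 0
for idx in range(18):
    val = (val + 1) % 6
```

Increment mod 6, 18 times = 0
`val` takes the values: 0 → 1 → 2 → 3 → 4 → 5 → 0 → 1 → 2 → 3 → 4 → 5 → 0 → 1 → 2 → 3 → 4 → 5 → 0

Answer: 0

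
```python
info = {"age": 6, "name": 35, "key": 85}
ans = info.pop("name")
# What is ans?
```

Trace:
`info = {"age": 6, "name": 35, "key": 85}` → info = {'age': 6, 'name': 35, 'key': 85}
`ans = info.pop("name")` → info = {'age': 6, 'key': 85}; ans = 35
So ans = 35

Answer: 35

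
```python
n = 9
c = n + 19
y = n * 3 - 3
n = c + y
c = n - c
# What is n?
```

Trace:
`n = 9` → n = 9
`c = n + 19` → c = 28
`y = n * 3 - 3` → y = 24
`n = c + y` → n = 52
`c = n - c` → c = 24
So n = 52

Answer: 52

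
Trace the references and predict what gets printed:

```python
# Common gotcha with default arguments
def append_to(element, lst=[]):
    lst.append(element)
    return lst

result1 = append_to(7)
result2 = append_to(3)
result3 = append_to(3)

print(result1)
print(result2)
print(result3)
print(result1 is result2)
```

Key concept: mutable default argument gotcha.
Step by step:
`result1 = append_to(7)` → result1 = [7]
`result2 = append_to(3)` → result1 = [7, 3] (same object as result2); result2 = [7, 3] (same object as result1)
`result3 = append_to(3)` → result1 = [7, 3, 3] (same object as result2, result3); result2 = [7, 3, 3] (same object as result1, result3); result3 = [7, 3, 3] (same object as result1, result2)
`print(result1)` → prints [7, 3, 3]
`print(result2)` → prints [7, 3, 3]
`print(result3)` → prints [7, 3, 3]
`print(result1 is result2)` → prints True

Answer:
[7, 3, 3]
[7, 3, 3]
[7, 3, 3]
True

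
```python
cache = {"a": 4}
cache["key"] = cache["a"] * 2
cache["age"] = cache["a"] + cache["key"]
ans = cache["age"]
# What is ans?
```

Trace:
`cache = {"a": 4}` → cache = {'a': 4}
`cache["key"] = cache["a"] * 2` → cache = {'a': 4, 'key': 8}
`cache["age"] = cache["a"] + cache["key"]` → cache = {'a': 4, 'key': 8, 'age': 12}
`ans = cache["age"]` → ans = 12
So ans = 12

Answer: 12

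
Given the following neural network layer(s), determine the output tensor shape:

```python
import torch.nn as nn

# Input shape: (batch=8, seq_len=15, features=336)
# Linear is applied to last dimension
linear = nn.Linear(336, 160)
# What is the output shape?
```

Input: (8, 15, 336) -> Output: (8, 15, 160)

Answer: (8, 15, 160)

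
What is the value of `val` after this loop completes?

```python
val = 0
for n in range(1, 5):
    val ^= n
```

XOR of 1 to 4
`val` takes the values: 0 → 1 → 3 → 0 → 4

Answer: 4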